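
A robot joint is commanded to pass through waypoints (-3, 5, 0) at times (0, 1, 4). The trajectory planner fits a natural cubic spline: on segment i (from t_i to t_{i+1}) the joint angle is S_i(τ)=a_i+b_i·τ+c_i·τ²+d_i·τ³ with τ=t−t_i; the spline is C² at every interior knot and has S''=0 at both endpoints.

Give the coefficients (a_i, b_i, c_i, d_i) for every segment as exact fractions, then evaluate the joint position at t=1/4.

  seg 0: a=-3 b=221/24 c=0 d=-29/24
  seg 1: a=5 b=67/12 c=-29/8 d=29/72
S(1/4) = -367/512

Δ: Δ0=8, Δ1=-5/3
row 1: diag=8, rhs=-58; c'=3/8, d'=-29/4
back: M1=-29/4
M: M0=0, M1=-29/4, M2=0
seg 0: a=-3, c=M0/2=0, d=(M1−M0)/(6·1)=-29/24, b=Δ0−h0·(2M0+M1)/6=221/24
seg 1: a=5, c=M1/2=-29/8, d=(M2−M1)/(6·3)=29/72, b=Δ1−h1·(2M1+M2)/6=67/12
t_q=1/4 → seg 0, τ=1/4; S=-3+221/24·τ+0·τ²+-29/24·τ³=-367/512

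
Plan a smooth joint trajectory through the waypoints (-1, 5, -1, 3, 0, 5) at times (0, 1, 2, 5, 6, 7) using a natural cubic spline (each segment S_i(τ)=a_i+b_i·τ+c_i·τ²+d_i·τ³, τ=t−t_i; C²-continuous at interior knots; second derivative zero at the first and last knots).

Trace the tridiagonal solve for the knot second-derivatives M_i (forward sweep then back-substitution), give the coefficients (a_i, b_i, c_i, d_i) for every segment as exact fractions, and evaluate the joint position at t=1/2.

  seg 0: a=-1 b=23248/2451 c=0 d=-8542/2451
  seg 1: a=5 b=-2378/2451 c=-8542/817 d=13298/2451
  seg 2: a=-1 b=-13736/2451 c=4756/817 d=-200/171
  seg 3: a=3 b=-5528/2451 c=-3844/817 d=9707/2451
  seg 4: a=0 b=529/2451 c=5863/817 d=-5863/2451
S(1/2) = 10807/3268

Δ: Δ0=6, Δ1=-6, Δ2=4/3, Δ3=-3, Δ4=5
row 1: diag=4, rhs=-72; c'=1/4, d'=-18
row 2: denom=8−1·1/4=31/4; d'=(44−1·-18)/(31/4)=8
row 3: denom=8−3·12/31=212/31; d'=(-26−3·8)/(212/31)=-775/106
row 4: denom=4−1·31/212=817/212; d'=(48−1·-775/106)/(817/212)=11726/817
back: M4=11726/817
back: M3=-775/106−31/212·11726/817=-7688/817
back: M2=8−12/31·-7688/817=9512/817
back: M1=-18−1/4·9512/817=-17084/817
M: M0=0, M1=-17084/817, M2=9512/817, M3=-7688/817, M4=11726/817, M5=0
seg 0: a=-1, c=M0/2=0, d=(M1−M0)/(6·1)=-8542/2451, b=Δ0−h0·(2M0+M1)/6=23248/2451
seg 1: a=5, c=M1/2=-8542/817, d=(M2−M1)/(6·1)=13298/2451, b=Δ1−h1·(2M1+M2)/6=-2378/2451
seg 2: a=-1, c=M2/2=4756/817, d=(M3−M2)/(6·3)=-200/171, b=Δ2−h2·(2M2+M3)/6=-13736/2451
seg 3: a=3, c=M3/2=-3844/817, d=(M4−M3)/(6·1)=9707/2451, b=Δ3−h3·(2M3+M4)/6=-5528/2451
seg 4: a=0, c=M4/2=5863/817, d=(M5−M4)/(6·1)=-5863/2451, b=Δ4−h4·(2M4+M5)/6=529/2451
t_q=1/2 → seg 0, τ=1/2; S=-1+23248/2451·τ+0·τ²+-8542/2451·τ³=10807/3268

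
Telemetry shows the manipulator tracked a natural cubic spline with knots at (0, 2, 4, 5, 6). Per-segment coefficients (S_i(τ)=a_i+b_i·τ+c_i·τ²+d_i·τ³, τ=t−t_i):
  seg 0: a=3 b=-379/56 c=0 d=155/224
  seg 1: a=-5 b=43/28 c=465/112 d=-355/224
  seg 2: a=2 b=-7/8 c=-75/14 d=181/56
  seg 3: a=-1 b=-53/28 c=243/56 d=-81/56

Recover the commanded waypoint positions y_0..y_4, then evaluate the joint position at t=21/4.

y_0=3 y_1=-5 y_2=2 y_3=-1 y_4=0
S(21/4) = -627/512

y_0 = S_0(0) = a_0 = 3
y_1 = S_1(0) = a_1 = -5
y_2 = S_2(0) = a_2 = 2
y_3 = S_3(0) = a_3 = -1
y_4 = S_3(1) = 0
t_q=21/4 is in segment 3 (τ=1/4); S_3(τ)=-627/512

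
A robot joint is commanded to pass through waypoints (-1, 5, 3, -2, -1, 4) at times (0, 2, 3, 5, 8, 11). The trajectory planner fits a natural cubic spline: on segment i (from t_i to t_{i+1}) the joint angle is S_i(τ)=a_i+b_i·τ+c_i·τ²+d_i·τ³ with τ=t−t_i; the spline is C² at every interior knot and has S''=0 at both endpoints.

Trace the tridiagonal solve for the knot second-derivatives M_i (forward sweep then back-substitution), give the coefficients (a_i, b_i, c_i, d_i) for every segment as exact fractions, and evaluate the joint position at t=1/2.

Δ: Δ0=3, Δ1=-2, Δ2=-5/2, Δ3=1/3, Δ4=5/3
row 1: diag=6, rhs=-30; c'=1/6, d'=-5
row 2: denom=6−1·1/6=35/6; d'=(-3−1·-5)/(35/6)=12/35
row 3: denom=10−2·12/35=326/35; d'=(17−2·12/35)/(326/35)=571/326
row 4: denom=12−3·105/326=3597/326; d'=(8−3·571/326)/(3597/326)=895/3597
back: M4=895/3597
back: M3=571/326−105/326·895/3597=2004/1199
back: M2=12/35−12/35·2004/1199=-276/1199
back: M1=-5−1/6·-276/1199=-5949/1199
M: M0=0, M1=-5949/1199, M2=-276/1199, M3=2004/1199, M4=895/3597, M5=0
seg 0: a=-1, c=M0/2=0, d=(M1−M0)/(6·2)=-1983/4796, b=Δ0−h0·(2M0+M1)/6=5580/1199
seg 1: a=5, c=M1/2=-5949/2398, d=(M2−M1)/(6·1)=1891/2398, b=Δ1−h1·(2M1+M2)/6=-369/1199
seg 2: a=3, c=M2/2=-138/1199, d=(M3−M2)/(6·2)=190/1199, b=Δ2−h2·(2M2+M3)/6=-633/218
seg 3: a=-2, c=M3/2=1002/1199, d=(M4−M3)/(6·3)=-5117/64746, b=Δ3−h3·(2M3+M4)/6=-3507/2398
seg 4: a=-1, c=M4/2=895/7194, d=(M5−M4)/(6·3)=-895/64746, b=Δ4−h4·(2M4+M5)/6=1700/1199
t_q=1/2 → seg 0, τ=1/2; S=-1+5580/1199·τ+0·τ²+-1983/4796·τ³=48929/38368

  seg 0: a=-1 b=5580/1199 c=0 d=-1983/4796
  seg 1: a=5 b=-369/1199 c=-5949/2398 d=1891/2398
  seg 2: a=3 b=-633/218 c=-138/1199 d=190/1199
  seg 3: a=-2 b=-3507/2398 c=1002/1199 d=-5117/64746
  seg 4: a=-1 b=1700/1199 c=895/7194 d=-895/64746
S(1/2) = 48929/38368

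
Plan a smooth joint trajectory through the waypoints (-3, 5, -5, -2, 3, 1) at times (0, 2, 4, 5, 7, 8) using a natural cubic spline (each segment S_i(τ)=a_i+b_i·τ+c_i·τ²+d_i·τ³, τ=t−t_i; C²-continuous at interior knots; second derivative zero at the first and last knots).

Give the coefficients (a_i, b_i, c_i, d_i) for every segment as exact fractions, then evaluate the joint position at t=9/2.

Δ: Δ0=4, Δ1=-5, Δ2=3, Δ3=5/2, Δ4=-2
row 1: diag=8, rhs=-54; c'=1/4, d'=-27/4
row 2: denom=6−2·1/4=11/2; d'=(48−2·-27/4)/(11/2)=123/11
row 3: denom=6−1·2/11=64/11; d'=(-3−1·123/11)/(64/11)=-39/16
row 4: denom=6−2·11/32=85/16; d'=(-27−2·-39/16)/(85/16)=-354/85
back: M4=-354/85
back: M3=-39/16−11/32·-354/85=-171/170
back: M2=123/11−2/11·-171/170=966/85
back: M1=-27/4−1/4·966/85=-3261/340
M: M0=0, M1=-3261/340, M2=966/85, M3=-171/170, M4=-354/85, M5=0
seg 0: a=-3, c=M0/2=0, d=(M1−M0)/(6·2)=-1087/1360, b=Δ0−h0·(2M0+M1)/6=2447/340
seg 1: a=5, c=M1/2=-3261/680, d=(M2−M1)/(6·2)=475/272, b=Δ1−h1·(2M1+M2)/6=-407/170
seg 2: a=-5, c=M2/2=483/85, d=(M3−M2)/(6·1)=-701/340, b=Δ2−h2·(2M2+M3)/6=-211/340
seg 3: a=-2, c=M3/2=-171/340, d=(M4−M3)/(6·2)=-179/680, b=Δ3−h3·(2M3+M4)/6=155/34
seg 4: a=3, c=M4/2=-177/85, d=(M5−M4)/(6·1)=59/85, b=Δ4−h4·(2M4+M5)/6=-52/85
t_q=9/2 → seg 2, τ=1/2; S=-5+-211/340·τ+483/85·τ²+-701/340·τ³=-11281/2720

  seg 0: a=-3 b=2447/340 c=0 d=-1087/1360
  seg 1: a=5 b=-407/170 c=-3261/680 d=475/272
  seg 2: a=-5 b=-211/340 c=483/85 d=-701/340
  seg 3: a=-2 b=155/34 c=-171/340 d=-179/680
  seg 4: a=3 b=-52/85 c=-177/85 d=59/85
S(9/2) = -11281/2720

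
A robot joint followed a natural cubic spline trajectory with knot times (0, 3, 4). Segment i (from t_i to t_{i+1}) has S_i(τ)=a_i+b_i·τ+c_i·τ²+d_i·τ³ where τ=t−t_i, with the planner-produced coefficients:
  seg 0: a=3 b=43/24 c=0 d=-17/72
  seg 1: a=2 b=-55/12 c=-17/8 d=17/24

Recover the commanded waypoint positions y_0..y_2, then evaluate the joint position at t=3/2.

y_0=3 y_1=2 y_2=-4
S(3/2) = 313/64

y_0 = S_0(0) = a_0 = 3
y_1 = S_1(0) = a_1 = 2
y_2 = S_1(1) = -4
t_q=3/2 is in segment 0 (τ=3/2); S_0(τ)=313/64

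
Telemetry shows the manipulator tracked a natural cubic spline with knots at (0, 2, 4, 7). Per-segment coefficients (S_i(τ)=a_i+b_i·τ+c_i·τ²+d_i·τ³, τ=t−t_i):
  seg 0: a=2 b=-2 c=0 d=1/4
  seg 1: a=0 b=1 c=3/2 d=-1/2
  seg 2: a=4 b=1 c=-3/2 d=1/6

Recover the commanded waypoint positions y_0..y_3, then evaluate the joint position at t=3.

y_0 = S_0(0) = a_0 = 2
y_1 = S_1(0) = a_1 = 0
y_2 = S_2(0) = a_2 = 4
y_3 = S_2(3) = -2
t_q=3 is in segment 1 (τ=1); S_1(τ)=2

y_0=2 y_1=0 y_2=4 y_3=-2
S(3) = 2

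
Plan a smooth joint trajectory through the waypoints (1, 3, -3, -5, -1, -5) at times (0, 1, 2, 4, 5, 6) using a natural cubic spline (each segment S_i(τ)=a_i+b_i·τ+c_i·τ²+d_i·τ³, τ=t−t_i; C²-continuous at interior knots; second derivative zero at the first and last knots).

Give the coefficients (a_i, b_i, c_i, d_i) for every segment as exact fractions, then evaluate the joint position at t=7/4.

Δ: Δ0=2, Δ1=-6, Δ2=-1, Δ3=4, Δ4=-4
row 1: diag=4, rhs=-48; c'=1/4, d'=-12
row 2: denom=6−1·1/4=23/4; d'=(30−1·-12)/(23/4)=168/23
row 3: denom=6−2·8/23=122/23; d'=(30−2·168/23)/(122/23)=177/61
row 4: denom=4−1·23/122=465/122; d'=(-48−1·177/61)/(465/122)=-414/31
back: M4=-414/31
back: M3=177/61−23/122·-414/31=168/31
back: M2=168/23−8/23·168/31=168/31
back: M1=-12−1/4·168/31=-414/31
M: M0=0, M1=-414/31, M2=168/31, M3=168/31, M4=-414/31, M5=0
seg 0: a=1, c=M0/2=0, d=(M1−M0)/(6·1)=-69/31, b=Δ0−h0·(2M0+M1)/6=131/31
seg 1: a=3, c=M1/2=-207/31, d=(M2−M1)/(6·1)=97/31, b=Δ1−h1·(2M1+M2)/6=-76/31
seg 2: a=-3, c=M2/2=84/31, d=(M3−M2)/(6·2)=0, b=Δ2−h2·(2M2+M3)/6=-199/31
seg 3: a=-5, c=M3/2=84/31, d=(M4−M3)/(6·1)=-97/31, b=Δ3−h3·(2M3+M4)/6=137/31
seg 4: a=-1, c=M4/2=-207/31, d=(M5−M4)/(6·1)=69/31, b=Δ4−h4·(2M4+M5)/6=14/31
t_q=7/4 → seg 1, τ=3/4; S=3+-76/31·τ+-207/31·τ²+97/31·τ³=-2529/1984

  seg 0: a=1 b=131/31 c=0 d=-69/31
  seg 1: a=3 b=-76/31 c=-207/31 d=97/31
  seg 2: a=-3 b=-199/31 c=84/31 d=0
  seg 3: a=-5 b=137/31 c=84/31 d=-97/31
  seg 4: a=-1 b=14/31 c=-207/31 d=69/31
S(7/4) = -2529/1984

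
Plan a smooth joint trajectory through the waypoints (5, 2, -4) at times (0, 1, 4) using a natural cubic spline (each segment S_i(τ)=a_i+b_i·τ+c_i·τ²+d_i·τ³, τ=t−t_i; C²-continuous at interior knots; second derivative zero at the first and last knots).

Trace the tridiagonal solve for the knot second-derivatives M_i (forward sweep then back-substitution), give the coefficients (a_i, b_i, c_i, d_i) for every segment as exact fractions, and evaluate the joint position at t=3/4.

  seg 0: a=5 b=-25/8 c=0 d=1/8
  seg 1: a=2 b=-11/4 c=3/8 d=-1/24
S(3/4) = 1387/512

Δ: Δ0=-3, Δ1=-2
row 1: diag=8, rhs=6; c'=3/8, d'=3/4
back: M1=3/4
M: M0=0, M1=3/4, M2=0
seg 0: a=5, c=M0/2=0, d=(M1−M0)/(6·1)=1/8, b=Δ0−h0·(2M0+M1)/6=-25/8
seg 1: a=2, c=M1/2=3/8, d=(M2−M1)/(6·3)=-1/24, b=Δ1−h1·(2M1+M2)/6=-11/4
t_q=3/4 → seg 0, τ=3/4; S=5+-25/8·τ+0·τ²+1/8·τ³=1387/512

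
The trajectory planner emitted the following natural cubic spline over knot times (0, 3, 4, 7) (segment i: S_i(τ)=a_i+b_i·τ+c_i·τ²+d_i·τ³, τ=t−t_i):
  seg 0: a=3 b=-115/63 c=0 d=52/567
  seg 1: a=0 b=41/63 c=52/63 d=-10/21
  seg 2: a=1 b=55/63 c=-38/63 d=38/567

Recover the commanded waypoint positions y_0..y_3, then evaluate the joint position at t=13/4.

y_0=3 y_1=0 y_2=1 y_3=0
S(13/4) = 139/672

y_0 = S_0(0) = a_0 = 3
y_1 = S_1(0) = a_1 = 0
y_2 = S_2(0) = a_2 = 1
y_3 = S_2(3) = 0
t_q=13/4 is in segment 1 (τ=1/4); S_1(τ)=139/672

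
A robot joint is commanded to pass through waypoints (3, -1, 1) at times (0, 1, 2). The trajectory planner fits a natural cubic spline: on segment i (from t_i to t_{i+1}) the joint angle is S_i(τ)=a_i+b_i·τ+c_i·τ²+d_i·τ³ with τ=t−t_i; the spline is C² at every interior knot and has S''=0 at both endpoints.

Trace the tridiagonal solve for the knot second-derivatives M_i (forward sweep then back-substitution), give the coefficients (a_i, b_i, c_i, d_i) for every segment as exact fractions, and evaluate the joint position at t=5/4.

  seg 0: a=3 b=-11/2 c=0 d=3/2
  seg 1: a=-1 b=-1 c=9/2 d=-3/2
S(5/4) = -127/128

Δ: Δ0=-4, Δ1=2
row 1: diag=4, rhs=36; c'=1/4, d'=9
back: M1=9
M: M0=0, M1=9, M2=0
seg 0: a=3, c=M0/2=0, d=(M1−M0)/(6·1)=3/2, b=Δ0−h0·(2M0+M1)/6=-11/2
seg 1: a=-1, c=M1/2=9/2, d=(M2−M1)/(6·1)=-3/2, b=Δ1−h1·(2M1+M2)/6=-1
t_q=5/4 → seg 1, τ=1/4; S=-1+-1·τ+9/2·τ²+-3/2·τ³=-127/128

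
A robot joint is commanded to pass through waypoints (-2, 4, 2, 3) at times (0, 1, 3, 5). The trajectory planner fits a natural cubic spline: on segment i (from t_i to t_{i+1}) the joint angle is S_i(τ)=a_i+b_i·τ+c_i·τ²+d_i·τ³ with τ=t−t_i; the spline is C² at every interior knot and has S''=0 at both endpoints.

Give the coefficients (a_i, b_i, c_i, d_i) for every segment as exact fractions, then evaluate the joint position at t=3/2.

  seg 0: a=-2 b=323/44 c=0 d=-59/44
  seg 1: a=4 b=73/22 c=-177/44 d=41/44
  seg 2: a=2 b=-35/22 c=69/44 d=-23/88
S(3/2) = 1679/352

Δ: Δ0=6, Δ1=-1, Δ2=1/2
row 1: diag=6, rhs=-42; c'=1/3, d'=-7
row 2: denom=8−2·1/3=22/3; d'=(9−2·-7)/(22/3)=69/22
back: M2=69/22
back: M1=-7−1/3·69/22=-177/22
M: M0=0, M1=-177/22, M2=69/22, M3=0
seg 0: a=-2, c=M0/2=0, d=(M1−M0)/(6·1)=-59/44, b=Δ0−h0·(2M0+M1)/6=323/44
seg 1: a=4, c=M1/2=-177/44, d=(M2−M1)/(6·2)=41/44, b=Δ1−h1·(2M1+M2)/6=73/22
seg 2: a=2, c=M2/2=69/44, d=(M3−M2)/(6·2)=-23/88, b=Δ2−h2·(2M2+M3)/6=-35/22
t_q=3/2 → seg 1, τ=1/2; S=4+73/22·τ+-177/44·τ²+41/44·τ³=1679/352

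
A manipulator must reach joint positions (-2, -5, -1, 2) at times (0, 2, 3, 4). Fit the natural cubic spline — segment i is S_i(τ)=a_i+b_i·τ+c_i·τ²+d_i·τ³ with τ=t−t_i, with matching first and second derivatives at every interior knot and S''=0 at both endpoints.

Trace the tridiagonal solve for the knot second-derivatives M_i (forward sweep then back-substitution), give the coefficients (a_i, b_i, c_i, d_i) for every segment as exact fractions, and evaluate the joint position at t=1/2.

Δ: Δ0=-3/2, Δ1=4, Δ2=3
row 1: diag=6, rhs=33; c'=1/6, d'=11/2
row 2: denom=4−1·1/6=23/6; d'=(-6−1·11/2)/(23/6)=-3
back: M2=-3
back: M1=11/2−1/6·-3=6
M: M0=0, M1=6, M2=-3, M3=0
seg 0: a=-2, c=M0/2=0, d=(M1−M0)/(6·2)=1/2, b=Δ0−h0·(2M0+M1)/6=-7/2
seg 1: a=-5, c=M1/2=3, d=(M2−M1)/(6·1)=-3/2, b=Δ1−h1·(2M1+M2)/6=5/2
seg 2: a=-1, c=M2/2=-3/2, d=(M3−M2)/(6·1)=1/2, b=Δ2−h2·(2M2+M3)/6=4
t_q=1/2 → seg 0, τ=1/2; S=-2+-7/2·τ+0·τ²+1/2·τ³=-59/16

  seg 0: a=-2 b=-7/2 c=0 d=1/2
  seg 1: a=-5 b=5/2 c=3 d=-3/2
  seg 2: a=-1 b=4 c=-3/2 d=1/2
S(1/2) = -59/16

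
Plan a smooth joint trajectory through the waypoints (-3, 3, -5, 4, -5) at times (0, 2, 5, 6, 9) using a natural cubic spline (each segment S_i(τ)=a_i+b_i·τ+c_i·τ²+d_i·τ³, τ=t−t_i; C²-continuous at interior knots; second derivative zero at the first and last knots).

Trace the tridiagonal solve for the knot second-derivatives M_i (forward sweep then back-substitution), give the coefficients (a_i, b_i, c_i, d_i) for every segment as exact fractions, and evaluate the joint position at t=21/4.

Δ: Δ0=3, Δ1=-8/3, Δ2=9, Δ3=-3
row 1: diag=10, rhs=-34; c'=3/10, d'=-17/5
row 2: denom=8−3·3/10=71/10; d'=(70−3·-17/5)/(71/10)=802/71
row 3: denom=8−1·10/71=558/71; d'=(-72−1·802/71)/(558/71)=-2957/279
back: M3=-2957/279
back: M2=802/71−10/71·-2957/279=3568/279
back: M1=-17/5−3/10·3568/279=-673/93
M: M0=0, M1=-673/93, M2=3568/279, M3=-2957/279, M4=0
seg 0: a=-3, c=M0/2=0, d=(M1−M0)/(6·2)=-673/1116, b=Δ0−h0·(2M0+M1)/6=1510/279
seg 1: a=3, c=M1/2=-673/186, d=(M2−M1)/(6·3)=5587/5022, b=Δ1−h1·(2M1+M2)/6=-509/279
seg 2: a=-5, c=M2/2=1784/279, d=(M3−M2)/(6·1)=-725/186, b=Δ2−h2·(2M2+M3)/6=3629/558
seg 3: a=4, c=M3/2=-2957/558, d=(M4−M3)/(6·3)=2957/5022, b=Δ3−h3·(2M3+M4)/6=2120/279
t_q=21/4 → seg 2, τ=1/4; S=-5+3629/558·τ+1784/279·τ²+-725/186·τ³=-36133/11904

  seg 0: a=-3 b=1510/279 c=0 d=-673/1116
  seg 1: a=3 b=-509/279 c=-673/186 d=5587/5022
  seg 2: a=-5 b=3629/558 c=1784/279 d=-725/186
  seg 3: a=4 b=2120/279 c=-2957/558 d=2957/5022
S(21/4) = -36133/11904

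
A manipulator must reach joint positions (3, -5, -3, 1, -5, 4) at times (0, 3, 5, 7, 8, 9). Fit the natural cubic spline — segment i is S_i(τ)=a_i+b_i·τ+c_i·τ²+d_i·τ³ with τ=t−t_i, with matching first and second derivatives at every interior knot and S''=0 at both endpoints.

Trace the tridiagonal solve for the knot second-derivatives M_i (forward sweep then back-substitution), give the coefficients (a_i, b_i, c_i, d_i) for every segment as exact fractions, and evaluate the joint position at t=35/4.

  seg 0: a=3 b=-8071/2382 c=0 d=191/2382
  seg 1: a=-5 b=-1457/1191 c=573/794 d=929/4764
  seg 2: a=-3 b=4768/1191 c=751/397 d=-1723/1191
  seg 3: a=1 b=-6896/1191 c=-2695/397 d=7835/1191
  seg 4: a=-5 b=439/1191 c=5140/397 d=-5140/1191
S(35/4) = 4691/6352

Δ: Δ0=-8/3, Δ1=1, Δ2=2, Δ3=-6, Δ4=9
row 1: diag=10, rhs=22; c'=1/5, d'=11/5
row 2: denom=8−2·1/5=38/5; d'=(6−2·11/5)/(38/5)=4/19
row 3: denom=6−2·5/19=104/19; d'=(-48−2·4/19)/(104/19)=-115/13
row 4: denom=4−1·19/104=397/104; d'=(90−1·-115/13)/(397/104)=10280/397
back: M4=10280/397
back: M3=-115/13−19/104·10280/397=-5390/397
back: M2=4/19−5/19·-5390/397=1502/397
back: M1=11/5−1/5·1502/397=573/397
M: M0=0, M1=573/397, M2=1502/397, M3=-5390/397, M4=10280/397, M5=0
seg 0: a=3, c=M0/2=0, d=(M1−M0)/(6·3)=191/2382, b=Δ0−h0·(2M0+M1)/6=-8071/2382
seg 1: a=-5, c=M1/2=573/794, d=(M2−M1)/(6·2)=929/4764, b=Δ1−h1·(2M1+M2)/6=-1457/1191
seg 2: a=-3, c=M2/2=751/397, d=(M3−M2)/(6·2)=-1723/1191, b=Δ2−h2·(2M2+M3)/6=4768/1191
seg 3: a=1, c=M3/2=-2695/397, d=(M4−M3)/(6·1)=7835/1191, b=Δ3−h3·(2M3+M4)/6=-6896/1191
seg 4: a=-5, c=M4/2=5140/397, d=(M5−M4)/(6·1)=-5140/1191, b=Δ4−h4·(2M4+M5)/6=439/1191
t_q=35/4 → seg 4, τ=3/4; S=-5+439/1191·τ+5140/397·τ²+-5140/1191·τ³=4691/6352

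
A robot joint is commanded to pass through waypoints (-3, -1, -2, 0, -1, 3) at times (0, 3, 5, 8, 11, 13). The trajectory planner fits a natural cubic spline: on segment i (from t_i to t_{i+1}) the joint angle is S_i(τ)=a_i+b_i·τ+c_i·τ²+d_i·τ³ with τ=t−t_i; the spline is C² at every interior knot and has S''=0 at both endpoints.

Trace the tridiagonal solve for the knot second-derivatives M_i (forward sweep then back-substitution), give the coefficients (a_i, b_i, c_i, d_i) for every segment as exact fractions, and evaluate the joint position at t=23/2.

Δ: Δ0=2/3, Δ1=-1/2, Δ2=2/3, Δ3=-1/3, Δ4=2
row 1: diag=10, rhs=-7; c'=1/5, d'=-7/10
row 2: denom=10−2·1/5=48/5; d'=(7−2·-7/10)/(48/5)=7/8
row 3: denom=12−3·5/16=177/16; d'=(-6−3·7/8)/(177/16)=-46/59
row 4: denom=10−3·16/59=542/59; d'=(14−3·-46/59)/(542/59)=482/271
back: M4=482/271
back: M3=-46/59−16/59·482/271=-342/271
back: M2=7/8−5/16·-342/271=344/271
back: M1=-7/10−1/5·344/271=-517/542
M: M0=0, M1=-517/542, M2=344/271, M3=-342/271, M4=482/271, M5=0
seg 0: a=-3, c=M0/2=0, d=(M1−M0)/(6·3)=-517/9756, b=Δ0−h0·(2M0+M1)/6=3719/3252
seg 1: a=-1, c=M1/2=-517/1084, d=(M2−M1)/(6·2)=1205/6504, b=Δ1−h1·(2M1+M2)/6=-467/1626
seg 2: a=-2, c=M2/2=172/271, d=(M3−M2)/(6·3)=-343/2439, b=Δ2−h2·(2M2+M3)/6=23/813
seg 3: a=0, c=M3/2=-171/271, d=(M4−M3)/(6·3)=412/2439, b=Δ3−h3·(2M3+M4)/6=32/813
seg 4: a=-1, c=M4/2=241/271, d=(M5−M4)/(6·2)=-241/1626, b=Δ4−h4·(2M4+M5)/6=662/813
t_q=23/2 → seg 4, τ=1/2; S=-1+662/813·τ+241/271·τ²+-241/1626·τ³=-1687/4336

  seg 0: a=-3 b=3719/3252 c=0 d=-517/9756
  seg 1: a=-1 b=-467/1626 c=-517/1084 d=1205/6504
  seg 2: a=-2 b=23/813 c=172/271 d=-343/2439
  seg 3: a=0 b=32/813 c=-171/271 d=412/2439
  seg 4: a=-1 b=662/813 c=241/271 d=-241/1626
S(23/2) = -1687/4336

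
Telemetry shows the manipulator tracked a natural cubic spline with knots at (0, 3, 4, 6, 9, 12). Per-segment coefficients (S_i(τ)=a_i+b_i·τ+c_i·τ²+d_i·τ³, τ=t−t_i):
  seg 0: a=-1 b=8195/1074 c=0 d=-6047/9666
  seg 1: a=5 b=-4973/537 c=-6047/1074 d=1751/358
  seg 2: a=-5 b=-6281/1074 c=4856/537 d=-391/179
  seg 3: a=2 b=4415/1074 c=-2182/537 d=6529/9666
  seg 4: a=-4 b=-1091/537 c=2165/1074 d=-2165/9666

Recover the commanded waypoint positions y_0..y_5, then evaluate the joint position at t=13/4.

y_0=-1 y_1=5 y_2=-5 y_3=2 y_4=-4 y_5=2
S(13/4) = 55203/22912

y_0 = S_0(0) = a_0 = -1
y_1 = S_1(0) = a_1 = 5
y_2 = S_2(0) = a_2 = -5
y_3 = S_3(0) = a_3 = 2
y_4 = S_4(0) = a_4 = -4
y_5 = S_4(3) = 2
t_q=13/4 is in segment 1 (τ=1/4); S_1(τ)=55203/22912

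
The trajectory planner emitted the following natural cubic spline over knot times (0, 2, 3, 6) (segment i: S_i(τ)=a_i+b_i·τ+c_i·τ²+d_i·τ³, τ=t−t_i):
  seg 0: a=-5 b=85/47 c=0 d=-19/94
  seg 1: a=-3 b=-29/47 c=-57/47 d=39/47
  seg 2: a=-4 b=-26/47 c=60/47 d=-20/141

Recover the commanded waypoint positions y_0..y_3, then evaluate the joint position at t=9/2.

y_0=-5 y_1=-3 y_2=-4 y_3=2
S(9/2) = -229/94

y_0 = S_0(0) = a_0 = -5
y_1 = S_1(0) = a_1 = -3
y_2 = S_2(0) = a_2 = -4
y_3 = S_2(3) = 2
t_q=9/2 is in segment 2 (τ=3/2); S_2(τ)=-229/94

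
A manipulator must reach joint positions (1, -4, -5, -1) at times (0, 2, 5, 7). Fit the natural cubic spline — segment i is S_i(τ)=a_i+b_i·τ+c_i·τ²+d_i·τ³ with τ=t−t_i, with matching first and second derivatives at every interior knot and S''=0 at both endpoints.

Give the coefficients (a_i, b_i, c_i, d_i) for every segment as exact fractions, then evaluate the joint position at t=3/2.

Δ: Δ0=-5/2, Δ1=-1/3, Δ2=2
row 1: diag=10, rhs=13; c'=3/10, d'=13/10
row 2: denom=10−3·3/10=91/10; d'=(14−3·13/10)/(91/10)=101/91
back: M2=101/91
back: M1=13/10−3/10·101/91=88/91
M: M0=0, M1=88/91, M2=101/91, M3=0
seg 0: a=1, c=M0/2=0, d=(M1−M0)/(6·2)=22/273, b=Δ0−h0·(2M0+M1)/6=-1541/546
seg 1: a=-4, c=M1/2=44/91, d=(M2−M1)/(6·3)=1/126, b=Δ1−h1·(2M1+M2)/6=-1013/546
seg 2: a=-5, c=M2/2=101/182, d=(M3−M2)/(6·2)=-101/1092, b=Δ2−h2·(2M2+M3)/6=344/273
t_q=3/2 → seg 0, τ=3/2; S=1+-1541/546·τ+0·τ²+22/273·τ³=-77/26

  seg 0: a=1 b=-1541/546 c=0 d=22/273
  seg 1: a=-4 b=-1013/546 c=44/91 d=1/126
  seg 2: a=-5 b=344/273 c=101/182 d=-101/1092
S(3/2) = -77/26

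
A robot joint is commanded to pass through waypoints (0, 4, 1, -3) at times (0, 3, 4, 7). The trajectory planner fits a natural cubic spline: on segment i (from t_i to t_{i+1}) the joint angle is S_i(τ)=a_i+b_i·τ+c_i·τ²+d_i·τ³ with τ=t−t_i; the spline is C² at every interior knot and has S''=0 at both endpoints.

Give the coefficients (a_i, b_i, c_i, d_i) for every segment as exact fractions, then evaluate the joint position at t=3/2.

Δ: Δ0=4/3, Δ1=-3, Δ2=-4/3
row 1: diag=8, rhs=-26; c'=1/8, d'=-13/4
row 2: denom=8−1·1/8=63/8; d'=(10−1·-13/4)/(63/8)=106/63
back: M2=106/63
back: M1=-13/4−1/8·106/63=-218/63
M: M0=0, M1=-218/63, M2=106/63, M3=0
seg 0: a=0, c=M0/2=0, d=(M1−M0)/(6·3)=-109/567, b=Δ0−h0·(2M0+M1)/6=193/63
seg 1: a=4, c=M1/2=-109/63, d=(M2−M1)/(6·1)=6/7, b=Δ1−h1·(2M1+M2)/6=-134/63
seg 2: a=1, c=M2/2=53/63, d=(M3−M2)/(6·3)=-53/567, b=Δ2−h2·(2M2+M3)/6=-190/63
t_q=3/2 → seg 0, τ=3/2; S=0+193/63·τ+0·τ²+-109/567·τ³=221/56

  seg 0: a=0 b=193/63 c=0 d=-109/567
  seg 1: a=4 b=-134/63 c=-109/63 d=6/7
  seg 2: a=1 b=-190/63 c=53/63 d=-53/567
S(3/2) = 221/56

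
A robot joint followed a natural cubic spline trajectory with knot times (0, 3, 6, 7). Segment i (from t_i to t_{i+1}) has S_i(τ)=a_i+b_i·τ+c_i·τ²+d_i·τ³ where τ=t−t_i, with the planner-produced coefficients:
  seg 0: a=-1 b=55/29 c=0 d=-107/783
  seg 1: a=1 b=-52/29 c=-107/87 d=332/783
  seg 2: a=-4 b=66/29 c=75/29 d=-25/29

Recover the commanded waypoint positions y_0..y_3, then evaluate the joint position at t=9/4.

y_0 = S_0(0) = a_0 = -1
y_1 = S_1(0) = a_1 = 1
y_2 = S_2(0) = a_2 = -4
y_3 = S_2(1) = 0
t_q=9/4 is in segment 0 (τ=9/4); S_0(τ)=3175/1856

y_0=-1 y_1=1 y_2=-4 y_3=0
S(9/4) = 3175/1856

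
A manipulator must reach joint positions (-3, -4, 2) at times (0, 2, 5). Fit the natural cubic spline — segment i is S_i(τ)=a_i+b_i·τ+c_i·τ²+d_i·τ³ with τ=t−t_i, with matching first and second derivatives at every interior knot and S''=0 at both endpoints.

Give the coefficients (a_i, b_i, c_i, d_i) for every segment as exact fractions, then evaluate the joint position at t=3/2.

Δ: Δ0=-1/2, Δ1=2
row 1: diag=10, rhs=15; c'=3/10, d'=3/2
back: M1=3/2
M: M0=0, M1=3/2, M2=0
seg 0: a=-3, c=M0/2=0, d=(M1−M0)/(6·2)=1/8, b=Δ0−h0·(2M0+M1)/6=-1
seg 1: a=-4, c=M1/2=3/4, d=(M2−M1)/(6·3)=-1/12, b=Δ1−h1·(2M1+M2)/6=1/2
t_q=3/2 → seg 0, τ=3/2; S=-3+-1·τ+0·τ²+1/8·τ³=-261/64

  seg 0: a=-3 b=-1 c=0 d=1/8
  seg 1: a=-4 b=1/2 c=3/4 d=-1/12
S(3/2) = -261/64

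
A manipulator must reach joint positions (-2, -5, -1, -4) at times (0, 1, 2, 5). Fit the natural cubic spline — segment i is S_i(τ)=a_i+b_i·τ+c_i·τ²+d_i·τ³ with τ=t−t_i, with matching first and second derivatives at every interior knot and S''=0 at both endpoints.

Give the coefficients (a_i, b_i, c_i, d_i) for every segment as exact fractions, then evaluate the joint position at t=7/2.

Δ: Δ0=-3, Δ1=4, Δ2=-1
row 1: diag=4, rhs=42; c'=1/4, d'=21/2
row 2: denom=8−1·1/4=31/4; d'=(-30−1·21/2)/(31/4)=-162/31
back: M2=-162/31
back: M1=21/2−1/4·-162/31=366/31
M: M0=0, M1=366/31, M2=-162/31, M3=0
seg 0: a=-2, c=M0/2=0, d=(M1−M0)/(6·1)=61/31, b=Δ0−h0·(2M0+M1)/6=-154/31
seg 1: a=-5, c=M1/2=183/31, d=(M2−M1)/(6·1)=-88/31, b=Δ1−h1·(2M1+M2)/6=29/31
seg 2: a=-1, c=M2/2=-81/31, d=(M3−M2)/(6·3)=9/31, b=Δ2−h2·(2M2+M3)/6=131/31
t_q=7/2 → seg 2, τ=3/2; S=-1+131/31·τ+-81/31·τ²+9/31·τ³=109/248

  seg 0: a=-2 b=-154/31 c=0 d=61/31
  seg 1: a=-5 b=29/31 c=183/31 d=-88/31
  seg 2: a=-1 b=131/31 c=-81/31 d=9/31
S(7/2) = 109/248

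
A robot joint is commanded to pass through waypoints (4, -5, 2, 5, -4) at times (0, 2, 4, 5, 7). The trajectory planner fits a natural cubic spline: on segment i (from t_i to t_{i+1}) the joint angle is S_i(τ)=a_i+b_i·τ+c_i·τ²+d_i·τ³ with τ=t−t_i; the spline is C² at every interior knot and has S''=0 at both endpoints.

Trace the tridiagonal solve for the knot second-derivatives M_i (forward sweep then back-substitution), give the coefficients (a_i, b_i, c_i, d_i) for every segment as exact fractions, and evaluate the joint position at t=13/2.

  seg 0: a=4 b=-847/128 c=0 d=271/512
  seg 1: a=-5 b=-17/64 c=813/256 d=-331/512
  seg 2: a=2 b=599/128 c=-45/64 d=-125/128
  seg 3: a=5 b=11/32 c=-465/128 d=155/256
S(13/2) = -1259/2048

Δ: Δ0=-9/2, Δ1=7/2, Δ2=3, Δ3=-9/2
row 1: diag=8, rhs=48; c'=1/4, d'=6
row 2: denom=6−2·1/4=11/2; d'=(-3−2·6)/(11/2)=-30/11
row 3: denom=6−1·2/11=64/11; d'=(-45−1·-30/11)/(64/11)=-465/64
back: M3=-465/64
back: M2=-30/11−2/11·-465/64=-45/32
back: M1=6−1/4·-45/32=813/128
M: M0=0, M1=813/128, M2=-45/32, M3=-465/64, M4=0
seg 0: a=4, c=M0/2=0, d=(M1−M0)/(6·2)=271/512, b=Δ0−h0·(2M0+M1)/6=-847/128
seg 1: a=-5, c=M1/2=813/256, d=(M2−M1)/(6·2)=-331/512, b=Δ1−h1·(2M1+M2)/6=-17/64
seg 2: a=2, c=M2/2=-45/64, d=(M3−M2)/(6·1)=-125/128, b=Δ2−h2·(2M2+M3)/6=599/128
seg 3: a=5, c=M3/2=-465/128, d=(M4−M3)/(6·2)=155/256, b=Δ3−h3·(2M3+M4)/6=11/32
t_q=13/2 → seg 3, τ=3/2; S=5+11/32·τ+-465/128·τ²+155/256·τ³=-1259/2048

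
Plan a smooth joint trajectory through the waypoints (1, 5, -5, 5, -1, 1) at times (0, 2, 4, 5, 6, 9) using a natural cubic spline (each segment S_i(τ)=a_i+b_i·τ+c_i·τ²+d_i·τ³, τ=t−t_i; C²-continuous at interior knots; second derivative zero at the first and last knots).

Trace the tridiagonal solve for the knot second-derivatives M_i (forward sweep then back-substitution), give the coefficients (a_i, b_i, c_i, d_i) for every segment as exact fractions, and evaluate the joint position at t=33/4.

Δ: Δ0=2, Δ1=-5, Δ2=10, Δ3=-6, Δ4=2/3
row 1: diag=8, rhs=-42; c'=1/4, d'=-21/4
row 2: denom=6−2·1/4=11/2; d'=(90−2·-21/4)/(11/2)=201/11
row 3: denom=4−1·2/11=42/11; d'=(-96−1·201/11)/(42/11)=-419/14
row 4: denom=8−1·11/42=325/42; d'=(40−1·-419/14)/(325/42)=2937/325
back: M4=2937/325
back: M3=-419/14−11/42·2937/325=-10496/325
back: M2=201/11−2/11·-10496/325=7847/325
back: M1=-21/4−1/4·7847/325=-3668/325
M: M0=0, M1=-3668/325, M2=7847/325, M3=-10496/325, M4=2937/325, M5=0
seg 0: a=1, c=M0/2=0, d=(M1−M0)/(6·2)=-917/975, b=Δ0−h0·(2M0+M1)/6=5618/975
seg 1: a=5, c=M1/2=-1834/325, d=(M2−M1)/(6·2)=2303/780, b=Δ1−h1·(2M1+M2)/6=-5386/975
seg 2: a=-5, c=M2/2=7847/650, d=(M3−M2)/(6·1)=-1411/150, b=Δ2−h2·(2M2+M3)/6=7151/975
seg 3: a=5, c=M3/2=-5248/325, d=(M4−M3)/(6·1)=13433/1950, b=Δ3−h3·(2M3+M4)/6=1271/390
seg 4: a=-1, c=M4/2=2937/650, d=(M5−M4)/(6·3)=-979/1950, b=Δ4−h4·(2M4+M5)/6=-8161/975
t_q=33/4 → seg 4, τ=9/4; S=-1+-8161/975·τ+2937/650·τ²+-979/1950·τ³=-22273/8320

  seg 0: a=1 b=5618/975 c=0 d=-917/975
  seg 1: a=5 b=-5386/975 c=-1834/325 d=2303/780
  seg 2: a=-5 b=7151/975 c=7847/650 d=-1411/150
  seg 3: a=5 b=1271/390 c=-5248/325 d=13433/1950
  seg 4: a=-1 b=-8161/975 c=2937/650 d=-979/1950
S(33/4) = -22273/8320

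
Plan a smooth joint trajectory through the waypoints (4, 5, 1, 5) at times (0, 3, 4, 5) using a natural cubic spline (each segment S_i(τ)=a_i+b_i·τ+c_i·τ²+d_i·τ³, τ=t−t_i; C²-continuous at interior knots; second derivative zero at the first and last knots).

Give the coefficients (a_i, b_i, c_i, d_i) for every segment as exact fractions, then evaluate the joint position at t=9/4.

Δ: Δ0=1/3, Δ1=-4, Δ2=4
row 1: diag=8, rhs=-26; c'=1/8, d'=-13/4
row 2: denom=4−1·1/8=31/8; d'=(48−1·-13/4)/(31/8)=410/31
back: M2=410/31
back: M1=-13/4−1/8·410/31=-152/31
M: M0=0, M1=-152/31, M2=410/31, M3=0
seg 0: a=4, c=M0/2=0, d=(M1−M0)/(6·3)=-76/279, b=Δ0−h0·(2M0+M1)/6=259/93
seg 1: a=5, c=M1/2=-76/31, d=(M2−M1)/(6·1)=281/93, b=Δ1−h1·(2M1+M2)/6=-425/93
seg 2: a=1, c=M2/2=205/31, d=(M3−M2)/(6·1)=-205/93, b=Δ2−h2·(2M2+M3)/6=-38/93
t_q=9/4 → seg 0, τ=9/4; S=4+259/93·τ+0·τ²+-76/279·τ³=3553/496

  seg 0: a=4 b=259/93 c=0 d=-76/279
  seg 1: a=5 b=-425/93 c=-76/31 d=281/93
  seg 2: a=1 b=-38/93 c=205/31 d=-205/93
S(9/4) = 3553/496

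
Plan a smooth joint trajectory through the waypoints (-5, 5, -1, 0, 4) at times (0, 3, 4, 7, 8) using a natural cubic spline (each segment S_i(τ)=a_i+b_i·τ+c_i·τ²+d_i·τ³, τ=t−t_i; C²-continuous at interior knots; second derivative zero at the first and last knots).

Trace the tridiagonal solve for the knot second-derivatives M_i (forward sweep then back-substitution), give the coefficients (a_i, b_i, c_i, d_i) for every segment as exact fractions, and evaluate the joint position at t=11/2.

  seg 0: a=-5 b=1033/144 c=0 d=-553/1296
  seg 1: a=5 b=-313/72 c=-553/144 d=35/16
  seg 2: a=-1 b=-787/144 c=49/18 d=-341/1296
  seg 3: a=0 b=271/72 c=17/48 d=-17/144
S(11/2) = -507/128

Δ: Δ0=10/3, Δ1=-6, Δ2=1/3, Δ3=4
row 1: diag=8, rhs=-56; c'=1/8, d'=-7
row 2: denom=8−1·1/8=63/8; d'=(38−1·-7)/(63/8)=40/7
row 3: denom=8−3·8/21=48/7; d'=(22−3·40/7)/(48/7)=17/24
back: M3=17/24
back: M2=40/7−8/21·17/24=49/9
back: M1=-7−1/8·49/9=-553/72
M: M0=0, M1=-553/72, M2=49/9, M3=17/24, M4=0
seg 0: a=-5, c=M0/2=0, d=(M1−M0)/(6·3)=-553/1296, b=Δ0−h0·(2M0+M1)/6=1033/144
seg 1: a=5, c=M1/2=-553/144, d=(M2−M1)/(6·1)=35/16, b=Δ1−h1·(2M1+M2)/6=-313/72
seg 2: a=-1, c=M2/2=49/18, d=(M3−M2)/(6·3)=-341/1296, b=Δ2−h2·(2M2+M3)/6=-787/144
seg 3: a=0, c=M3/2=17/48, d=(M4−M3)/(6·1)=-17/144, b=Δ3−h3·(2M3+M4)/6=271/72
t_q=11/2 → seg 2, τ=3/2; S=-1+-787/144·τ+49/18·τ²+-341/1296·τ³=-507/128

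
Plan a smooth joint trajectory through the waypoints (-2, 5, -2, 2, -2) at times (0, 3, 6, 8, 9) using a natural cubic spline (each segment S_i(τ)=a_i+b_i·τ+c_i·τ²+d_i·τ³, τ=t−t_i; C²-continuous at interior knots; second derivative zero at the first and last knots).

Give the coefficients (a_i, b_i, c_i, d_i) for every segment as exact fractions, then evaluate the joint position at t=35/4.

  seg 0: a=-2 b=428/103 c=0 d=-563/2781
  seg 1: a=5 b=-135/103 c=-563/309 d=1373/2781
  seg 2: a=-2 b=112/103 c=270/103 d=-223/206
  seg 3: a=2 b=-146/103 c=-399/103 d=133/103
S(35/4) = -4597/6592

Δ: Δ0=7/3, Δ1=-7/3, Δ2=2, Δ3=-4
row 1: diag=12, rhs=-28; c'=1/4, d'=-7/3
row 2: denom=10−3·1/4=37/4; d'=(26−3·-7/3)/(37/4)=132/37
row 3: denom=6−2·8/37=206/37; d'=(-36−2·132/37)/(206/37)=-798/103
back: M3=-798/103
back: M2=132/37−8/37·-798/103=540/103
back: M1=-7/3−1/4·540/103=-1126/309
M: M0=0, M1=-1126/309, M2=540/103, M3=-798/103, M4=0
seg 0: a=-2, c=M0/2=0, d=(M1−M0)/(6·3)=-563/2781, b=Δ0−h0·(2M0+M1)/6=428/103
seg 1: a=5, c=M1/2=-563/309, d=(M2−M1)/(6·3)=1373/2781, b=Δ1−h1·(2M1+M2)/6=-135/103
seg 2: a=-2, c=M2/2=270/103, d=(M3−M2)/(6·2)=-223/206, b=Δ2−h2·(2M2+M3)/6=112/103
seg 3: a=2, c=M3/2=-399/103, d=(M4−M3)/(6·1)=133/103, b=Δ3−h3·(2M3+M4)/6=-146/103
t_q=35/4 → seg 3, τ=3/4; S=2+-146/103·τ+-399/103·τ²+133/103·τ³=-4597/6592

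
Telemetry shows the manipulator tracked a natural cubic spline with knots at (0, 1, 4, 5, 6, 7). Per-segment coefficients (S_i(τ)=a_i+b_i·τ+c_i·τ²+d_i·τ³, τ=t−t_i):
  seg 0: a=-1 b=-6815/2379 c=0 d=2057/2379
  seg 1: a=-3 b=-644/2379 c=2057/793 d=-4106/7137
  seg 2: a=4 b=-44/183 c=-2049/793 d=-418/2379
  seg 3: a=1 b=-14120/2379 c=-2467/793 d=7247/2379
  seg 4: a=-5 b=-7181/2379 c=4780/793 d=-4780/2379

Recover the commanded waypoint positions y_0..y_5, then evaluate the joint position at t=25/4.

y_0 = S_0(0) = a_0 = -1
y_1 = S_1(0) = a_1 = -3
y_2 = S_2(0) = a_2 = 4
y_3 = S_3(0) = a_3 = 1
y_4 = S_4(0) = a_4 = -5
y_5 = S_4(1) = -4
t_q=25/4 is in segment 4 (τ=1/4); S_4(τ)=-68633/12688

y_0=-1 y_1=-3 y_2=4 y_3=1 y_4=-5 y_5=-4
S(25/4) = -68633/12688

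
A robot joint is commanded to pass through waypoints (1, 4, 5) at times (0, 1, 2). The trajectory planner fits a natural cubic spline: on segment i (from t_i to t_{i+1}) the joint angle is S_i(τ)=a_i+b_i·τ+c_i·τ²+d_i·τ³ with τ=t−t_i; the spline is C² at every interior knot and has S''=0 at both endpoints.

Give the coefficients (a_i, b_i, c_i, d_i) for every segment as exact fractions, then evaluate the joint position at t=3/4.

  seg 0: a=1 b=7/2 c=0 d=-1/2
  seg 1: a=4 b=2 c=-3/2 d=1/2
S(3/4) = 437/128

Δ: Δ0=3, Δ1=1
row 1: diag=4, rhs=-12; c'=1/4, d'=-3
back: M1=-3
M: M0=0, M1=-3, M2=0
seg 0: a=1, c=M0/2=0, d=(M1−M0)/(6·1)=-1/2, b=Δ0−h0·(2M0+M1)/6=7/2
seg 1: a=4, c=M1/2=-3/2, d=(M2−M1)/(6·1)=1/2, b=Δ1−h1·(2M1+M2)/6=2
t_q=3/4 → seg 0, τ=3/4; S=1+7/2·τ+0·τ²+-1/2·τ³=437/128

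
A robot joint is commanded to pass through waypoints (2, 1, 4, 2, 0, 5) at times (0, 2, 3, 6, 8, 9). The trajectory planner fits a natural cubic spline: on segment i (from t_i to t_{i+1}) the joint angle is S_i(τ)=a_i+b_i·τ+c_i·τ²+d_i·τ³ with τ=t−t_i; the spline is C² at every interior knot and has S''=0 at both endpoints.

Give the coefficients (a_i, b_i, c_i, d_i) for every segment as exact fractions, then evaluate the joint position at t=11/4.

  seg 0: a=2 b=-3179/1731 c=0 d=4627/13848
  seg 1: a=1 b=7523/3462 c=4627/2308 d=-8155/6924
  seg 2: a=4 b=18343/6924 c=-882/577 d=977/6924
  seg 3: a=2 b=-9391/3462 c=-597/2308 d=965/1731
  seg 4: a=0 b=10187/3462 c=7123/2308 d=-7123/6924
S(11/4) = 481625/147712

Δ: Δ0=-1/2, Δ1=3, Δ2=-2/3, Δ3=-1, Δ4=5
row 1: diag=6, rhs=21; c'=1/6, d'=7/2
row 2: denom=8−1·1/6=47/6; d'=(-22−1·7/2)/(47/6)=-153/47
row 3: denom=10−3·18/47=416/47; d'=(-2−3·-153/47)/(416/47)=365/416
row 4: denom=6−2·47/208=577/104; d'=(36−2·365/416)/(577/104)=7123/1154
back: M4=7123/1154
back: M3=365/416−47/208·7123/1154=-597/1154
back: M2=-153/47−18/47·-597/1154=-1764/577
back: M1=7/2−1/6·-1764/577=4627/1154
M: M0=0, M1=4627/1154, M2=-1764/577, M3=-597/1154, M4=7123/1154, M5=0
seg 0: a=2, c=M0/2=0, d=(M1−M0)/(6·2)=4627/13848, b=Δ0−h0·(2M0+M1)/6=-3179/1731
seg 1: a=1, c=M1/2=4627/2308, d=(M2−M1)/(6·1)=-8155/6924, b=Δ1−h1·(2M1+M2)/6=7523/3462
seg 2: a=4, c=M2/2=-882/577, d=(M3−M2)/(6·3)=977/6924, b=Δ2−h2·(2M2+M3)/6=18343/6924
seg 3: a=2, c=M3/2=-597/2308, d=(M4−M3)/(6·2)=965/1731, b=Δ3−h3·(2M3+M4)/6=-9391/3462
seg 4: a=0, c=M4/2=7123/2308, d=(M5−M4)/(6·1)=-7123/6924, b=Δ4−h4·(2M4+M5)/6=10187/3462
t_q=11/4 → seg 1, τ=3/4; S=1+7523/3462·τ+4627/2308·τ²+-8155/6924·τ³=481625/147712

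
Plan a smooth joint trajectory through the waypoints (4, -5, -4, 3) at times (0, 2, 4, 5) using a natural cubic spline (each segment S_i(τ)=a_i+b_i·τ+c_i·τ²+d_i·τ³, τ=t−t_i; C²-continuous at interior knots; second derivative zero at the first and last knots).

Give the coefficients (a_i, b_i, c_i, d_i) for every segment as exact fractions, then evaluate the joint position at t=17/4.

  seg 0: a=4 b=-58/11 c=0 d=17/88
  seg 1: a=-5 b=-65/22 c=51/44 d=25/88
  seg 2: a=-4 b=56/11 c=63/22 d=-21/22
S(17/4) = -3609/1408

Δ: Δ0=-9/2, Δ1=1/2, Δ2=7
row 1: diag=8, rhs=30; c'=1/4, d'=15/4
row 2: denom=6−2·1/4=11/2; d'=(39−2·15/4)/(11/2)=63/11
back: M2=63/11
back: M1=15/4−1/4·63/11=51/22
M: M0=0, M1=51/22, M2=63/11, M3=0
seg 0: a=4, c=M0/2=0, d=(M1−M0)/(6·2)=17/88, b=Δ0−h0·(2M0+M1)/6=-58/11
seg 1: a=-5, c=M1/2=51/44, d=(M2−M1)/(6·2)=25/88, b=Δ1−h1·(2M1+M2)/6=-65/22
seg 2: a=-4, c=M2/2=63/22, d=(M3−M2)/(6·1)=-21/22, b=Δ2−h2·(2M2+M3)/6=56/11
t_q=17/4 → seg 2, τ=1/4; S=-4+56/11·τ+63/22·τ²+-21/22·τ³=-3609/1408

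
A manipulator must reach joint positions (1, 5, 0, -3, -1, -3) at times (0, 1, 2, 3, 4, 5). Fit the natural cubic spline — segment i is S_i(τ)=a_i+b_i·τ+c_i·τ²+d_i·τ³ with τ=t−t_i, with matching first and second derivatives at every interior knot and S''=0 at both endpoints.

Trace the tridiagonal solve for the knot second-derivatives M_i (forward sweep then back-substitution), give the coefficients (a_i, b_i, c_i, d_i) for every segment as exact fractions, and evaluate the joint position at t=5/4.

  seg 0: a=1 b=1346/209 c=0 d=-510/209
  seg 1: a=5 b=-184/209 c=-1530/209 d=669/209
  seg 2: a=0 b=-1237/209 c=477/209 d=7/11
  seg 3: a=-3 b=116/209 c=876/209 d=-574/209
  seg 4: a=-1 b=146/209 c=-846/209 d=282/209
S(5/4) = 58485/13376

Δ: Δ0=4, Δ1=-5, Δ2=-3, Δ3=2, Δ4=-2
row 1: diag=4, rhs=-54; c'=1/4, d'=-27/2
row 2: denom=4−1·1/4=15/4; d'=(12−1·-27/2)/(15/4)=34/5
row 3: denom=4−1·4/15=56/15; d'=(30−1·34/5)/(56/15)=87/14
row 4: denom=4−1·15/56=209/56; d'=(-24−1·87/14)/(209/56)=-1692/209
back: M4=-1692/209
back: M3=87/14−15/56·-1692/209=1752/209
back: M2=34/5−4/15·1752/209=954/209
back: M1=-27/2−1/4·954/209=-3060/209
M: M0=0, M1=-3060/209, M2=954/209, M3=1752/209, M4=-1692/209, M5=0
seg 0: a=1, c=M0/2=0, d=(M1−M0)/(6·1)=-510/209, b=Δ0−h0·(2M0+M1)/6=1346/209
seg 1: a=5, c=M1/2=-1530/209, d=(M2−M1)/(6·1)=669/209, b=Δ1−h1·(2M1+M2)/6=-184/209
seg 2: a=0, c=M2/2=477/209, d=(M3−M2)/(6·1)=7/11, b=Δ2−h2·(2M2+M3)/6=-1237/209
seg 3: a=-3, c=M3/2=876/209, d=(M4−M3)/(6·1)=-574/209, b=Δ3−h3·(2M3+M4)/6=116/209
seg 4: a=-1, c=M4/2=-846/209, d=(M5−M4)/(6·1)=282/209, b=Δ4−h4·(2M4+M5)/6=146/209
t_q=5/4 → seg 1, τ=1/4; S=5+-184/209·τ+-1530/209·τ²+669/209·τ³=58485/13376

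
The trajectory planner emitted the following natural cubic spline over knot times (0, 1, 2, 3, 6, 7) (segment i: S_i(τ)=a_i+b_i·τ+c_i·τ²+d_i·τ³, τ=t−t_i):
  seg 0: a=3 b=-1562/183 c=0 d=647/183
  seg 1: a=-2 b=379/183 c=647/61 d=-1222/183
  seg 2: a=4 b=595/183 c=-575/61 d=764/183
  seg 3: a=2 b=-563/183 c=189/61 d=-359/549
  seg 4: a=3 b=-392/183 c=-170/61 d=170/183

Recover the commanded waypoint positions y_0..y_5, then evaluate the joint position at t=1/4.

y_0 = S_0(0) = a_0 = 3
y_1 = S_1(0) = a_1 = -2
y_2 = S_2(0) = a_2 = 4
y_3 = S_3(0) = a_3 = 2
y_4 = S_4(0) = a_4 = 3
y_5 = S_4(1) = -1
t_q=1/4 is in segment 0 (τ=1/4); S_0(τ)=3597/3904

y_0=3 y_1=-2 y_2=4 y_3=2 y_4=3 y_5=-1
S(1/4) = 3597/3904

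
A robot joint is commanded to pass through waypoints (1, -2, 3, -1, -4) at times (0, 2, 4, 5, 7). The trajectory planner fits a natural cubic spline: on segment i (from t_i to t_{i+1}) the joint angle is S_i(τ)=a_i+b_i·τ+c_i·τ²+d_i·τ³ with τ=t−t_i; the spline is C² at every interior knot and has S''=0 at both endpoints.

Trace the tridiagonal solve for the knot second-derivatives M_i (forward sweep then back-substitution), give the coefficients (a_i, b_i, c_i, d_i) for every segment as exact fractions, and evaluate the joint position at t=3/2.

  seg 0: a=1 b=-415/128 c=0 d=223/512
  seg 1: a=-2 b=127/64 c=669/256 d=-603/512
  seg 2: a=3 b=-217/128 c=-285/64 d=275/128
  seg 3: a=-1 b=-133/32 c=255/128 d=-85/256
S(3/2) = -9803/4096

Δ: Δ0=-3/2, Δ1=5/2, Δ2=-4, Δ3=-3/2
row 1: diag=8, rhs=24; c'=1/4, d'=3
row 2: denom=6−2·1/4=11/2; d'=(-39−2·3)/(11/2)=-90/11
row 3: denom=6−1·2/11=64/11; d'=(15−1·-90/11)/(64/11)=255/64
back: M3=255/64
back: M2=-90/11−2/11·255/64=-285/32
back: M1=3−1/4·-285/32=669/128
M: M0=0, M1=669/128, M2=-285/32, M3=255/64, M4=0
seg 0: a=1, c=M0/2=0, d=(M1−M0)/(6·2)=223/512, b=Δ0−h0·(2M0+M1)/6=-415/128
seg 1: a=-2, c=M1/2=669/256, d=(M2−M1)/(6·2)=-603/512, b=Δ1−h1·(2M1+M2)/6=127/64
seg 2: a=3, c=M2/2=-285/64, d=(M3−M2)/(6·1)=275/128, b=Δ2−h2·(2M2+M3)/6=-217/128
seg 3: a=-1, c=M3/2=255/128, d=(M4−M3)/(6·2)=-85/256, b=Δ3−h3·(2M3+M4)/6=-133/32
t_q=3/2 → seg 0, τ=3/2; S=1+-415/128·τ+0·τ²+223/512·τ³=-9803/4096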